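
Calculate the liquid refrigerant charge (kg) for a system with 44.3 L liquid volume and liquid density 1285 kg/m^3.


Charge = V * rho / 1000
Charge = 44.3 * 1285 / 1000
Charge = 56.93 kg

56.93


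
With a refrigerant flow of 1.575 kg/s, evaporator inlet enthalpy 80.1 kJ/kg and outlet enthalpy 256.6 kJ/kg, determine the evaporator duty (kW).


dh = 256.6 - 80.1 = 176.5 kJ/kg
Q_evap = m_dot * dh = 1.575 * 176.5
Q_evap = 277.99 kW

277.99


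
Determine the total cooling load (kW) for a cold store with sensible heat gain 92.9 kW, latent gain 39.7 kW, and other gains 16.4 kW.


Q_total = Q_s + Q_l + Q_misc
Q_total = 92.9 + 39.7 + 16.4
Q_total = 149.0 kW

149.0


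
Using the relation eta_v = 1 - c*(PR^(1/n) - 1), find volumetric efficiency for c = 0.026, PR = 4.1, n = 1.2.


PR^(1/n) = 4.1^(1/1.2) = 3.24080734
eta_v = 1 - 0.026 * (3.24080734 - 1)
eta_v = 0.9417

0.9417


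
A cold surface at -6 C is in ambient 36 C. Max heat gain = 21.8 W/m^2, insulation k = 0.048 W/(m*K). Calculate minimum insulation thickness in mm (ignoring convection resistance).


dT = 36 - (-6) = 42 K
thickness = k * dT / q_max * 1000
thickness = 0.048 * 42 / 21.8 * 1000
thickness = 92.5 mm

92.5


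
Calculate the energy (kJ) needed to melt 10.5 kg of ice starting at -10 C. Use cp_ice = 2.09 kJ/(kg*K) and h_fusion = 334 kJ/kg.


Sensible heat = cp * dT = 2.09 * 10 = 20.9 kJ/kg
Total per kg = 20.9 + 334 = 354.9 kJ/kg
Q = m * total = 10.5 * 354.9
Q = 3726.5 kJ

3726.5


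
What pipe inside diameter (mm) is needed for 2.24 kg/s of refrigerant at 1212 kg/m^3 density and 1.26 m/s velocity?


A = m_dot / (rho * v) = 2.24 / (1212 * 1.26) = 0.001466813348 m^2
d = sqrt(4*A/pi) * 1000
d = 43.2 mm

43.2


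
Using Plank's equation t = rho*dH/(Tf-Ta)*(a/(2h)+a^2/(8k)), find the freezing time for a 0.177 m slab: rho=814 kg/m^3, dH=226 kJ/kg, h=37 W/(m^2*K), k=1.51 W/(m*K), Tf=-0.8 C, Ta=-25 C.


dT = -0.8 - (-25) = 24.2 K
term1 = a/(2h) = 0.177/(2*37) = 0.002391891892
term2 = a^2/(8k) = 0.177^2/(8*1.51) = 0.002593460265
t = rho*dH*1000/dT * (term1 + term2)
t = 814*226*1000/24.2 * (0.002391891892 + 0.002593460265)
t = 37898 s

37898


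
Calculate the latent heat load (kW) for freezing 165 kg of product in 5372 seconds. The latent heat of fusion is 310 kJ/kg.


Q_lat = m * h_fg / t
Q_lat = 165 * 310 / 5372
Q_lat = 9.52 kW

9.52


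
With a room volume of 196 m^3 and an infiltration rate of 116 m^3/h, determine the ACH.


ACH = flow / volume
ACH = 116 / 196
ACH = 0.592

0.592


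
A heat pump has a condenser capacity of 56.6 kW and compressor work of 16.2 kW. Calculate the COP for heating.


COP_hp = Q_cond / W
COP_hp = 56.6 / 16.2
COP_hp = 3.494

3.494


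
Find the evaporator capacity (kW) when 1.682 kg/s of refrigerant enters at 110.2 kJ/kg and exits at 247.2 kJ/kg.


dh = 247.2 - 110.2 = 137.0 kJ/kg
Q_evap = m_dot * dh = 1.682 * 137.0
Q_evap = 230.43 kW

230.43


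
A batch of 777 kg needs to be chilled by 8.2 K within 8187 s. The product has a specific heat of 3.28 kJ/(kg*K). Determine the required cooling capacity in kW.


Q = m * cp * dT / t
Q = 777 * 3.28 * 8.2 / 8187
Q = 2.553 kW

2.553


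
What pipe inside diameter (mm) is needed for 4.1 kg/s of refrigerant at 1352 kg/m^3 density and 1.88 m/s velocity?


A = m_dot / (rho * v) = 4.1 / (1352 * 1.88) = 0.001613055521 m^2
d = sqrt(4*A/pi) * 1000
d = 45.3 mm

45.3


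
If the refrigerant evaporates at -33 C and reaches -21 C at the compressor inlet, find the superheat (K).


Superheat = T_suction - T_evap
Superheat = -21 - (-33)
Superheat = 12 K

12


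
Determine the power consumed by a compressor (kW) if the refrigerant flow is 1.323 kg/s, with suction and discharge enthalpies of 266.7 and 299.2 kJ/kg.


dh = 299.2 - 266.7 = 32.5 kJ/kg
W = m_dot * dh = 1.323 * 32.5 = 43.0 kW

43.0


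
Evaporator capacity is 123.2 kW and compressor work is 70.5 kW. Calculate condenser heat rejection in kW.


Q_cond = Q_evap + W
Q_cond = 123.2 + 70.5
Q_cond = 193.7 kW

193.7


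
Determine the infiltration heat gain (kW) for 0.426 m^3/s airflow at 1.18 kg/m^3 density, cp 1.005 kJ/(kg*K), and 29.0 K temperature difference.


Q = V_dot * rho * cp * dT
Q = 0.426 * 1.18 * 1.005 * 29.0
Q = 14.651 kW

14.651


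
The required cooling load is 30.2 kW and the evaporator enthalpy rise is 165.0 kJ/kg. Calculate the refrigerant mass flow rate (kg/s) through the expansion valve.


m_dot = Q / dh
m_dot = 30.2 / 165.0
m_dot = 0.183 kg/s

0.183


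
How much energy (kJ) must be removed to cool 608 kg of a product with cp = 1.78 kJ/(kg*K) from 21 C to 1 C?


dT = 21 - (1) = 20 K
Q = m * cp * dT = 608 * 1.78 * 20
Q = 21645 kJ

21645


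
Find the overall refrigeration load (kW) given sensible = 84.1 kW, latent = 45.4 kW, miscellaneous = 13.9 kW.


Q_total = Q_s + Q_l + Q_misc
Q_total = 84.1 + 45.4 + 13.9
Q_total = 143.4 kW

143.4


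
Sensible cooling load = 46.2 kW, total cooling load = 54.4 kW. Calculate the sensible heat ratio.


SHR = Q_sensible / Q_total
SHR = 46.2 / 54.4
SHR = 0.849

0.849


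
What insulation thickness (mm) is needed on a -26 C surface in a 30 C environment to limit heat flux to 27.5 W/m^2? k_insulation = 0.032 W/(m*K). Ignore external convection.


dT = 30 - (-26) = 56 K
thickness = k * dT / q_max * 1000
thickness = 0.032 * 56 / 27.5 * 1000
thickness = 65.2 mm

65.2


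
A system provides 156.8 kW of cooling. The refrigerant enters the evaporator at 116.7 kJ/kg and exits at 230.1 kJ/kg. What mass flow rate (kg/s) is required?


dh = 230.1 - 116.7 = 113.4 kJ/kg
m_dot = Q / dh = 156.8 / 113.4 = 1.3827 kg/s

1.3827


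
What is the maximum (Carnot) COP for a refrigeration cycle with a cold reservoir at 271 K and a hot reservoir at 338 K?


dT = 338 - 271 = 67 K
COP_carnot = T_cold / dT = 271 / 67
COP_carnot = 4.045

4.045


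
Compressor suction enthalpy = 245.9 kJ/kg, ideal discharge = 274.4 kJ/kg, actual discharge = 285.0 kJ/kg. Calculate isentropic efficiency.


dh_ideal = 274.4 - 245.9 = 28.5 kJ/kg
dh_actual = 285.0 - 245.9 = 39.1 kJ/kg
eta_s = dh_ideal / dh_actual = 28.5 / 39.1
eta_s = 0.7289

0.7289


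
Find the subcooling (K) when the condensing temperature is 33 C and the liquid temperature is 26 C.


Subcooling = T_cond - T_liquid
Subcooling = 33 - 26
Subcooling = 7 K

7


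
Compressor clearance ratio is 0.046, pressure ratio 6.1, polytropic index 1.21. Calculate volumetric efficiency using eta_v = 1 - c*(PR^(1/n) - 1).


PR^(1/n) = 6.1^(1/1.21) = 4.45690032
eta_v = 1 - 0.046 * (4.45690032 - 1)
eta_v = 0.841

0.841


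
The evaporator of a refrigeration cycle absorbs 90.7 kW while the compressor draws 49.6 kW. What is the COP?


COP = Q_evap / W
COP = 90.7 / 49.6
COP = 1.829

1.829


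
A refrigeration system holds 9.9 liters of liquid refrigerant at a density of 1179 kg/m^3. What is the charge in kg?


Charge = V * rho / 1000
Charge = 9.9 * 1179 / 1000
Charge = 11.67 kg

11.67


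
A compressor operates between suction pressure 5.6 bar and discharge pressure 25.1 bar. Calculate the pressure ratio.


PR = P_high / P_low
PR = 25.1 / 5.6
PR = 4.482

4.482


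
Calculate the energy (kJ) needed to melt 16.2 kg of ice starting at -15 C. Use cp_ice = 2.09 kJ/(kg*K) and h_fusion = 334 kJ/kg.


Sensible heat = cp * dT = 2.09 * 15 = 31.35 kJ/kg
Total per kg = 31.35 + 334 = 365.35 kJ/kg
Q = m * total = 16.2 * 365.35
Q = 5918.7 kJ

5918.7


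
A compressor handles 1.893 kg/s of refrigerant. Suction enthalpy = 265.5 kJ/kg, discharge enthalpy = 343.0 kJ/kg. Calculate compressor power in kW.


dh = 343.0 - 265.5 = 77.5 kJ/kg
W = m_dot * dh = 1.893 * 77.5 = 146.71 kW

146.71


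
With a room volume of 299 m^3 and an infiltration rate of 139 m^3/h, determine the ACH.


ACH = flow / volume
ACH = 139 / 299
ACH = 0.465

0.465


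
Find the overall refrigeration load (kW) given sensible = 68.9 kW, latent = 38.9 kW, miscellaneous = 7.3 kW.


Q_total = Q_s + Q_l + Q_misc
Q_total = 68.9 + 38.9 + 7.3
Q_total = 115.1 kW

115.1


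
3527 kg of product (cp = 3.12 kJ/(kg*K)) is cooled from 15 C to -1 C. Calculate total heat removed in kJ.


dT = 15 - (-1) = 16 K
Q = m * cp * dT = 3527 * 3.12 * 16
Q = 176068 kJ

176068


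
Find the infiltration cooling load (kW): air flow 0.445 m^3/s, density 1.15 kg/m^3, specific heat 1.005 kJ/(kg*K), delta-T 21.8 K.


Q = V_dot * rho * cp * dT
Q = 0.445 * 1.15 * 1.005 * 21.8
Q = 11.212 kW

11.212


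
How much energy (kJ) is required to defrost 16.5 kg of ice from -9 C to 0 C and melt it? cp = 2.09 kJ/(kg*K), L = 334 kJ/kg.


Sensible heat = cp * dT = 2.09 * 9 = 18.81 kJ/kg
Total per kg = 18.81 + 334 = 352.81 kJ/kg
Q = m * total = 16.5 * 352.81
Q = 5821.4 kJ

5821.4


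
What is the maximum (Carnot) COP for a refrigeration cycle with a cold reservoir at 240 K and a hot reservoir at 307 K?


dT = 307 - 240 = 67 K
COP_carnot = T_cold / dT = 240 / 67
COP_carnot = 3.582

3.582


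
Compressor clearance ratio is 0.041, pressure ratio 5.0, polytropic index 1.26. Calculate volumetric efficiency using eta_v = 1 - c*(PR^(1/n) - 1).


PR^(1/n) = 5.0^(1/1.26) = 3.58705552
eta_v = 1 - 0.041 * (3.58705552 - 1)
eta_v = 0.8939

0.8939


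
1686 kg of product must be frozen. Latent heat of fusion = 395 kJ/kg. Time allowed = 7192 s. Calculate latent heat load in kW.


Q_lat = m * h_fg / t
Q_lat = 1686 * 395 / 7192
Q_lat = 92.6 kW

92.6


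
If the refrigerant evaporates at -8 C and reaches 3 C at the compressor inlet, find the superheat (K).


Superheat = T_suction - T_evap
Superheat = 3 - (-8)
Superheat = 11 K

11


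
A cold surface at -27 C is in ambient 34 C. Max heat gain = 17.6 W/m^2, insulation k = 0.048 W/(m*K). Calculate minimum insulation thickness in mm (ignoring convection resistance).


dT = 34 - (-27) = 61 K
thickness = k * dT / q_max * 1000
thickness = 0.048 * 61 / 17.6 * 1000
thickness = 166.4 mm

166.4


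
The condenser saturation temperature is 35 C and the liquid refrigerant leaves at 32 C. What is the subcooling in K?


Subcooling = T_cond - T_liquid
Subcooling = 35 - 32
Subcooling = 3 K

3


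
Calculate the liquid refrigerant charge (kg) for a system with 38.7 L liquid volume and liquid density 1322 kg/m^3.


Charge = V * rho / 1000
Charge = 38.7 * 1322 / 1000
Charge = 51.16 kg

51.16


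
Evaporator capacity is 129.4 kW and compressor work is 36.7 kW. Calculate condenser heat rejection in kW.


Q_cond = Q_evap + W
Q_cond = 129.4 + 36.7
Q_cond = 166.1 kW

166.1


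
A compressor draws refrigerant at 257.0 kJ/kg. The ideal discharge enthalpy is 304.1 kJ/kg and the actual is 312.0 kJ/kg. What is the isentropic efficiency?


dh_ideal = 304.1 - 257.0 = 47.1 kJ/kg
dh_actual = 312.0 - 257.0 = 55.0 kJ/kg
eta_s = dh_ideal / dh_actual = 47.1 / 55.0
eta_s = 0.8564

0.8564


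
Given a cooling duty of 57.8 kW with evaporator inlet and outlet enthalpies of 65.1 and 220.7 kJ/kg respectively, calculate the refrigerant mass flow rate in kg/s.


dh = 220.7 - 65.1 = 155.6 kJ/kg
m_dot = Q / dh = 57.8 / 155.6 = 0.3715 kg/s

0.3715


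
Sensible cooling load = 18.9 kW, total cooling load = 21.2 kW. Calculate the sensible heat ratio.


SHR = Q_sensible / Q_total
SHR = 18.9 / 21.2
SHR = 0.892

0.892


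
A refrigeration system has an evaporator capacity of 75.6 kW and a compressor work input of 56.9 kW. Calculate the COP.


COP = Q_evap / W
COP = 75.6 / 56.9
COP = 1.329

1.329


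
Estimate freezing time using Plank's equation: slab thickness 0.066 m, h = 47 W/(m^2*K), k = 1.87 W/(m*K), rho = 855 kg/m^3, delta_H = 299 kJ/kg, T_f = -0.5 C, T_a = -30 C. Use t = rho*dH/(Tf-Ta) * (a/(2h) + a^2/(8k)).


dT = -0.5 - (-30) = 29.5 K
term1 = a/(2h) = 0.066/(2*47) = 0.0007021276596
term2 = a^2/(8k) = 0.066^2/(8*1.87) = 0.0002911764706
t = rho*dH*1000/dT * (term1 + term2)
t = 855*299*1000/29.5 * (0.0007021276596 + 0.0002911764706)
t = 8608 s

8608


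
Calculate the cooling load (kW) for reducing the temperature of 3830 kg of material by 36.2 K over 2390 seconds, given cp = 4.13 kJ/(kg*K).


Q = m * cp * dT / t
Q = 3830 * 4.13 * 36.2 / 2390
Q = 239.585 kW

239.585


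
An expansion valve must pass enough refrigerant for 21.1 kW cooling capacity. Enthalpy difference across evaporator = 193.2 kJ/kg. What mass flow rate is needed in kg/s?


m_dot = Q / dh
m_dot = 21.1 / 193.2
m_dot = 0.1092 kg/s

0.1092


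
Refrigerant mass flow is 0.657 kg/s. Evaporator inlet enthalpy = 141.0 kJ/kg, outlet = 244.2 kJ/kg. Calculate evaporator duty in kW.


dh = 244.2 - 141.0 = 103.2 kJ/kg
Q_evap = m_dot * dh = 0.657 * 103.2
Q_evap = 67.8 kW

67.8


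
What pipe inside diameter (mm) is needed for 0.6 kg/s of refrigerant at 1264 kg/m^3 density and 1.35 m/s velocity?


A = m_dot / (rho * v) = 0.6 / (1264 * 1.35) = 0.0003516174402 m^2
d = sqrt(4*A/pi) * 1000
d = 21.2 mm

21.2


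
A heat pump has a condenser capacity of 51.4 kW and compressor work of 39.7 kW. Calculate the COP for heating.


COP_hp = Q_cond / W
COP_hp = 51.4 / 39.7
COP_hp = 1.295

1.295


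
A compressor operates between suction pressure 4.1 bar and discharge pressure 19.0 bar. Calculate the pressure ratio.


PR = P_high / P_low
PR = 19.0 / 4.1
PR = 4.634

4.634


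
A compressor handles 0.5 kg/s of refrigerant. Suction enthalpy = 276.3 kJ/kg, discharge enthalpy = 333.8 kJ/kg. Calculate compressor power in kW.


dh = 333.8 - 276.3 = 57.5 kJ/kg
W = m_dot * dh = 0.5 * 57.5 = 28.75 kW

28.75


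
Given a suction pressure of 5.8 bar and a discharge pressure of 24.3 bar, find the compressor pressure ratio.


PR = P_high / P_low
PR = 24.3 / 5.8
PR = 4.19

4.19


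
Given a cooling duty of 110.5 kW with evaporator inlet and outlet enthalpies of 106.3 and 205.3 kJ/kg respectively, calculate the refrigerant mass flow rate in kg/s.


dh = 205.3 - 106.3 = 99.0 kJ/kg
m_dot = Q / dh = 110.5 / 99.0 = 1.1162 kg/s

1.1162


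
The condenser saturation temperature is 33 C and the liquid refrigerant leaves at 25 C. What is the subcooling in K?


Subcooling = T_cond - T_liquid
Subcooling = 33 - 25
Subcooling = 8 K

8


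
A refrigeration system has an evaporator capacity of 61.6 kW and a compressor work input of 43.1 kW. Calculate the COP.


COP = Q_evap / W
COP = 61.6 / 43.1
COP = 1.429

1.429


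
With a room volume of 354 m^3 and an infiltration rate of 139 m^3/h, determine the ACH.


ACH = flow / volume
ACH = 139 / 354
ACH = 0.393

0.393


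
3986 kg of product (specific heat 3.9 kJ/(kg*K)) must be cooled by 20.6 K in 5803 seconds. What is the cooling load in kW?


Q = m * cp * dT / t
Q = 3986 * 3.9 * 20.6 / 5803
Q = 55.184 kW

55.184


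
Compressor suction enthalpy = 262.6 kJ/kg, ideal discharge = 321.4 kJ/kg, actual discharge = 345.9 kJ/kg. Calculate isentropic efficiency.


dh_ideal = 321.4 - 262.6 = 58.8 kJ/kg
dh_actual = 345.9 - 262.6 = 83.3 kJ/kg
eta_s = dh_ideal / dh_actual = 58.8 / 83.3
eta_s = 0.7059

0.7059


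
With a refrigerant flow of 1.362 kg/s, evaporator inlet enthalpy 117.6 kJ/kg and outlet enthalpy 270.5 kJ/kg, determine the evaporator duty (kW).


dh = 270.5 - 117.6 = 152.9 kJ/kg
Q_evap = m_dot * dh = 1.362 * 152.9
Q_evap = 208.25 kW

208.25


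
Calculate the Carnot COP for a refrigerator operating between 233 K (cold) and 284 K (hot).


dT = 284 - 233 = 51 K
COP_carnot = T_cold / dT = 233 / 51
COP_carnot = 4.569

4.569


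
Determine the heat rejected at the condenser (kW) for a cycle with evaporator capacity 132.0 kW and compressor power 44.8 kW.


Q_cond = Q_evap + W
Q_cond = 132.0 + 44.8
Q_cond = 176.8 kW

176.8


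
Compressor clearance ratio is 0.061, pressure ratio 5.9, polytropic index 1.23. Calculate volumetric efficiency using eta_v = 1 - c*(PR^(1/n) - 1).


PR^(1/n) = 5.9^(1/1.23) = 4.23359152
eta_v = 1 - 0.061 * (4.23359152 - 1)
eta_v = 0.8028

0.8028


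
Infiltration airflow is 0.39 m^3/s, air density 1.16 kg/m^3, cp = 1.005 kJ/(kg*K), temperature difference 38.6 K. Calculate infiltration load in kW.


Q = V_dot * rho * cp * dT
Q = 0.39 * 1.16 * 1.005 * 38.6
Q = 17.55 kW

17.55


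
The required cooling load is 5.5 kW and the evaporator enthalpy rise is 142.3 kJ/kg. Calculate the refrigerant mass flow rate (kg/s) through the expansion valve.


m_dot = Q / dh
m_dot = 5.5 / 142.3
m_dot = 0.0387 kg/s

0.0387


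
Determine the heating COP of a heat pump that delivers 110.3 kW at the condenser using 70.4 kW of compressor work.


COP_hp = Q_cond / W
COP_hp = 110.3 / 70.4
COP_hp = 1.567

1.567


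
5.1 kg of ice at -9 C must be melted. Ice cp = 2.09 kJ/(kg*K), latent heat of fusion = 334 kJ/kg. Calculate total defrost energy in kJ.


Sensible heat = cp * dT = 2.09 * 9 = 18.81 kJ/kg
Total per kg = 18.81 + 334 = 352.81 kJ/kg
Q = m * total = 5.1 * 352.81
Q = 1799.3 kJ

1799.3


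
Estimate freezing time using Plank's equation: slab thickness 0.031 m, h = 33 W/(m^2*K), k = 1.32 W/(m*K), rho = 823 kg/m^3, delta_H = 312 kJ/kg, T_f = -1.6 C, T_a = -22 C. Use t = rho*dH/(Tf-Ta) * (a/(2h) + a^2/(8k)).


dT = -1.6 - (-22) = 20.4 K
term1 = a/(2h) = 0.031/(2*33) = 0.0004696969697
term2 = a^2/(8k) = 0.031^2/(8*1.32) = 0.00009100378788
t = rho*dH*1000/dT * (term1 + term2)
t = 823*312*1000/20.4 * (0.0004696969697 + 0.00009100378788)
t = 7058 s

7058


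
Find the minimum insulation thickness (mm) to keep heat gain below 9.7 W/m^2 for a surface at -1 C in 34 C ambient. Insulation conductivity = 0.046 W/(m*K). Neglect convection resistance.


dT = 34 - (-1) = 35 K
thickness = k * dT / q_max * 1000
thickness = 0.046 * 35 / 9.7 * 1000
thickness = 166.0 mm

166.0


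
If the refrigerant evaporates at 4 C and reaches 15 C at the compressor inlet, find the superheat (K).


Superheat = T_suction - T_evap
Superheat = 15 - (4)
Superheat = 11 K

11


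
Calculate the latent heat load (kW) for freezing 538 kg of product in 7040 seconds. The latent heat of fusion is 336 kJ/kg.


Q_lat = m * h_fg / t
Q_lat = 538 * 336 / 7040
Q_lat = 25.68 kW

25.68


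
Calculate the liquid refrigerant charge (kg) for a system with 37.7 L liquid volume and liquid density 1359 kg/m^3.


Charge = V * rho / 1000
Charge = 37.7 * 1359 / 1000
Charge = 51.23 kg

51.23


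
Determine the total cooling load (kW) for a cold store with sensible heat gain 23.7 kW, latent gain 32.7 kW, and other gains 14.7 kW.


Q_total = Q_s + Q_l + Q_misc
Q_total = 23.7 + 32.7 + 14.7
Q_total = 71.1 kW

71.1


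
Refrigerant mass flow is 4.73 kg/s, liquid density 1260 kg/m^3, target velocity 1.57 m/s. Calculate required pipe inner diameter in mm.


A = m_dot / (rho * v) = 4.73 / (1260 * 1.57) = 0.002391062582 m^2
d = sqrt(4*A/pi) * 1000
d = 55.2 mm

55.2


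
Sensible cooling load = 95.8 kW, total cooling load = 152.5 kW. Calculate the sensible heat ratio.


SHR = Q_sensible / Q_total
SHR = 95.8 / 152.5
SHR = 0.628

0.628


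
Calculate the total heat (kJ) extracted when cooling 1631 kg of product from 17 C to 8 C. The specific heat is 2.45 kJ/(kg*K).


dT = 17 - (8) = 9 K
Q = m * cp * dT = 1631 * 2.45 * 9
Q = 35964 kJ

35964


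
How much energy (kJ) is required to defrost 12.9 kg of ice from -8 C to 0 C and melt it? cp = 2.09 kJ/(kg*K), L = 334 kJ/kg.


Sensible heat = cp * dT = 2.09 * 8 = 16.72 kJ/kg
Total per kg = 16.72 + 334 = 350.72 kJ/kg
Q = m * total = 12.9 * 350.72
Q = 4524.3 kJ

4524.3


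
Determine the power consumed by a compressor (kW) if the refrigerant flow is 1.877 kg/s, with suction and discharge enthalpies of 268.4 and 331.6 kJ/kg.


dh = 331.6 - 268.4 = 63.2 kJ/kg
W = m_dot * dh = 1.877 * 63.2 = 118.63 kW

118.63


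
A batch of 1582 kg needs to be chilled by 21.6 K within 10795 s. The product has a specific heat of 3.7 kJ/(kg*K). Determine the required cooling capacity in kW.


Q = m * cp * dT / t
Q = 1582 * 3.7 * 21.6 / 10795
Q = 11.712 kW

11.712


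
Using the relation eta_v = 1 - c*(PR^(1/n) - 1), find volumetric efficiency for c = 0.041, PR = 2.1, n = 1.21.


PR^(1/n) = 2.1^(1/1.21) = 1.84627733
eta_v = 1 - 0.041 * (1.84627733 - 1)
eta_v = 0.9653

0.9653


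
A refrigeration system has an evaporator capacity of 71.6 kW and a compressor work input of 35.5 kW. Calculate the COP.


COP = Q_evap / W
COP = 71.6 / 35.5
COP = 2.017

2.017


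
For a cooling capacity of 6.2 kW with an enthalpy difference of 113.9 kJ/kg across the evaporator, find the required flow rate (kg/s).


m_dot = Q / dh
m_dot = 6.2 / 113.9
m_dot = 0.0544 kg/s

0.0544


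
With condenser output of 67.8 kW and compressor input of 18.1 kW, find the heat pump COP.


COP_hp = Q_cond / W
COP_hp = 67.8 / 18.1
COP_hp = 3.746

3.746


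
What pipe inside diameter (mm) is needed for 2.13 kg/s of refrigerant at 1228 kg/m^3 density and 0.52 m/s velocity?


A = m_dot / (rho * v) = 2.13 / (1228 * 0.52) = 0.003335630168 m^2
d = sqrt(4*A/pi) * 1000
d = 65.2 mm

65.2


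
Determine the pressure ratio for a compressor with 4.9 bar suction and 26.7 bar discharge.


PR = P_high / P_low
PR = 26.7 / 4.9
PR = 5.449

5.449


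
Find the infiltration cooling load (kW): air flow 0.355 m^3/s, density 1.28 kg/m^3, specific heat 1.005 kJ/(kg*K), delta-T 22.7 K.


Q = V_dot * rho * cp * dT
Q = 0.355 * 1.28 * 1.005 * 22.7
Q = 10.366 kW

10.366


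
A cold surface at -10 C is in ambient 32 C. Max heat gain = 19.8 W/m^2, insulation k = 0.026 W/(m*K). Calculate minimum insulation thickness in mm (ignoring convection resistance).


dT = 32 - (-10) = 42 K
thickness = k * dT / q_max * 1000
thickness = 0.026 * 42 / 19.8 * 1000
thickness = 55.2 mm

55.2


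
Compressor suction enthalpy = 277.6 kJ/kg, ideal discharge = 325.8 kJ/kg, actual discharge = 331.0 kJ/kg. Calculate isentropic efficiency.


dh_ideal = 325.8 - 277.6 = 48.2 kJ/kg
dh_actual = 331.0 - 277.6 = 53.4 kJ/kg
eta_s = dh_ideal / dh_actual = 48.2 / 53.4
eta_s = 0.9026

0.9026


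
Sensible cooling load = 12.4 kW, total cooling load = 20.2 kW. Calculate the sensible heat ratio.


SHR = Q_sensible / Q_total
SHR = 12.4 / 20.2
SHR = 0.614

0.614


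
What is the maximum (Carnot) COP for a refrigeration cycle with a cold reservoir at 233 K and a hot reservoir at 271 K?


dT = 271 - 233 = 38 K
COP_carnot = T_cold / dT = 233 / 38
COP_carnot = 6.132

6.132


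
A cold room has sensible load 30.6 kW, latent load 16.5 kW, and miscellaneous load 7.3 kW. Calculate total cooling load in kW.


Q_total = Q_s + Q_l + Q_misc
Q_total = 30.6 + 16.5 + 7.3
Q_total = 54.4 kW

54.4


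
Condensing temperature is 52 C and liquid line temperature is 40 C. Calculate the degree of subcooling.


Subcooling = T_cond - T_liquid
Subcooling = 52 - 40
Subcooling = 12 K

12


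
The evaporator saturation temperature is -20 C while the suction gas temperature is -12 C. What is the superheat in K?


Superheat = T_suction - T_evap
Superheat = -12 - (-20)
Superheat = 8 K

8


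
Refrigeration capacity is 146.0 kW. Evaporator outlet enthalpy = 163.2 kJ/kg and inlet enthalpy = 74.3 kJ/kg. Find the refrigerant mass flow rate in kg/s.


dh = 163.2 - 74.3 = 88.9 kJ/kg
m_dot = Q / dh = 146.0 / 88.9 = 1.6423 kg/s

1.6423


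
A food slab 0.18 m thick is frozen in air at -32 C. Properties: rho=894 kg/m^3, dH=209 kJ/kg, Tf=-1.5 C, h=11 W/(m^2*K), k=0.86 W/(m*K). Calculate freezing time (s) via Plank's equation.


dT = -1.5 - (-32) = 30.5 K
term1 = a/(2h) = 0.18/(2*11) = 0.008181818182
term2 = a^2/(8k) = 0.18^2/(8*0.86) = 0.004709302326
t = rho*dH*1000/dT * (term1 + term2)
t = 894*209*1000/30.5 * (0.008181818182 + 0.004709302326)
t = 78972 s

78972


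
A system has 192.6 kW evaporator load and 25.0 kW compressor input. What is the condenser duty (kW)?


Q_cond = Q_evap + W
Q_cond = 192.6 + 25.0
Q_cond = 217.6 kW

217.6


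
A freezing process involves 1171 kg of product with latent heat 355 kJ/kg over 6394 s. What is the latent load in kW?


Q_lat = m * h_fg / t
Q_lat = 1171 * 355 / 6394
Q_lat = 65.01 kW

65.01


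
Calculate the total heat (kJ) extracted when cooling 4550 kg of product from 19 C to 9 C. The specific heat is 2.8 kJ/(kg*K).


dT = 19 - (9) = 10 K
Q = m * cp * dT = 4550 * 2.8 * 10
Q = 127400 kJ

127400


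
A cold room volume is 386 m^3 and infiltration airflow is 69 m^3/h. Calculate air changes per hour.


ACH = flow / volume
ACH = 69 / 386
ACH = 0.179

0.179


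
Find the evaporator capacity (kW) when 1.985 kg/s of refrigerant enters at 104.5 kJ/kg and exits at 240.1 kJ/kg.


dh = 240.1 - 104.5 = 135.6 kJ/kg
Q_evap = m_dot * dh = 1.985 * 135.6
Q_evap = 269.17 kW

269.17


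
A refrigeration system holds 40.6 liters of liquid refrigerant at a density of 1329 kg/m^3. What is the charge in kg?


Charge = V * rho / 1000
Charge = 40.6 * 1329 / 1000
Charge = 53.96 kg

53.96


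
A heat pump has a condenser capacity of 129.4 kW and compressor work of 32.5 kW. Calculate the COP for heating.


COP_hp = Q_cond / W
COP_hp = 129.4 / 32.5
COP_hp = 3.982

3.982


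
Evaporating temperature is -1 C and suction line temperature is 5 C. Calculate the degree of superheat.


Superheat = T_suction - T_evap
Superheat = 5 - (-1)
Superheat = 6 K

6


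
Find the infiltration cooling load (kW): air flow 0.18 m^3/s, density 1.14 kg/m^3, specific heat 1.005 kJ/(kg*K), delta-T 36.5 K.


Q = V_dot * rho * cp * dT
Q = 0.18 * 1.14 * 1.005 * 36.5
Q = 7.527 kW

7.527


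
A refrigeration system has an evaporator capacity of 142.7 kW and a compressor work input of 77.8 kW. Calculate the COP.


COP = Q_evap / W
COP = 142.7 / 77.8
COP = 1.834

1.834


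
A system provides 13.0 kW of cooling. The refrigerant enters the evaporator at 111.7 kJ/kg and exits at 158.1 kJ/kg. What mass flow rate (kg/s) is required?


dh = 158.1 - 111.7 = 46.4 kJ/kg
m_dot = Q / dh = 13.0 / 46.4 = 0.2802 kg/s

0.2802


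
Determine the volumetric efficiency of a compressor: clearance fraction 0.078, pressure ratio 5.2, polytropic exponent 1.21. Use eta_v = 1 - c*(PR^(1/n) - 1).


PR^(1/n) = 5.2^(1/1.21) = 3.90605452
eta_v = 1 - 0.078 * (3.90605452 - 1)
eta_v = 0.7733

0.7733


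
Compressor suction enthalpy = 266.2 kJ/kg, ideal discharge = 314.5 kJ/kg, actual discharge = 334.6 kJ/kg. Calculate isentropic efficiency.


dh_ideal = 314.5 - 266.2 = 48.3 kJ/kg
dh_actual = 334.6 - 266.2 = 68.4 kJ/kg
eta_s = dh_ideal / dh_actual = 48.3 / 68.4
eta_s = 0.7061

0.7061


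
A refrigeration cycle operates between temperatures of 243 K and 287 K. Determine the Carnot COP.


dT = 287 - 243 = 44 K
COP_carnot = T_cold / dT = 243 / 44
COP_carnot = 5.523

5.523


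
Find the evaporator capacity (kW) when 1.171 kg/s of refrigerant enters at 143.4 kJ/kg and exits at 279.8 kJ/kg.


dh = 279.8 - 143.4 = 136.4 kJ/kg
Q_evap = m_dot * dh = 1.171 * 136.4
Q_evap = 159.72 kW

159.72


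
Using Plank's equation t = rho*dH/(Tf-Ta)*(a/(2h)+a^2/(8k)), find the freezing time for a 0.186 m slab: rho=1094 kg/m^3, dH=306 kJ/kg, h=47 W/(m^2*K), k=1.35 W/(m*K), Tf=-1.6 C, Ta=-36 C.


dT = -1.6 - (-36) = 34.4 K
term1 = a/(2h) = 0.186/(2*47) = 0.001978723404
term2 = a^2/(8k) = 0.186^2/(8*1.35) = 0.003203333333
t = rho*dH*1000/dT * (term1 + term2)
t = 1094*306*1000/34.4 * (0.001978723404 + 0.003203333333)
t = 50429 s

50429


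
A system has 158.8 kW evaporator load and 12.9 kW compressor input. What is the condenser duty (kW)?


Q_cond = Q_evap + W
Q_cond = 158.8 + 12.9
Q_cond = 171.7 kW

171.7


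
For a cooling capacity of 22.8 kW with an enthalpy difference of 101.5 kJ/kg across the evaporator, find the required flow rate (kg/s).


m_dot = Q / dh
m_dot = 22.8 / 101.5
m_dot = 0.2246 kg/s

0.2246


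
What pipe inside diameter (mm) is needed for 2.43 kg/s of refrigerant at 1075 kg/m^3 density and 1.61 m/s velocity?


A = m_dot / (rho * v) = 2.43 / (1075 * 1.61) = 0.0014040156 m^2
d = sqrt(4*A/pi) * 1000
d = 42.3 mm

42.3


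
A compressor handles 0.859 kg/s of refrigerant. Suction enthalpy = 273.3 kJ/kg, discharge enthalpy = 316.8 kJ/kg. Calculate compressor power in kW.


dh = 316.8 - 273.3 = 43.5 kJ/kg
W = m_dot * dh = 0.859 * 43.5 = 37.37 kW

37.37


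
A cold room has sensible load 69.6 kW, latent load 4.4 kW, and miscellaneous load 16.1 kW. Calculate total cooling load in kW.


Q_total = Q_s + Q_l + Q_misc
Q_total = 69.6 + 4.4 + 16.1
Q_total = 90.1 kW

90.1


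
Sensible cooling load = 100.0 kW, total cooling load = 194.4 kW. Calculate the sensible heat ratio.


SHR = Q_sensible / Q_total
SHR = 100.0 / 194.4
SHR = 0.514

0.514


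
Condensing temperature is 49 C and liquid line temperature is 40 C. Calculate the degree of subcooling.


Subcooling = T_cond - T_liquid
Subcooling = 49 - 40
Subcooling = 9 K

9


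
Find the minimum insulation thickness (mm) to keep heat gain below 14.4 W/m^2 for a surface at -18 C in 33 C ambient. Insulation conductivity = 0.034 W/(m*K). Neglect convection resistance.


dT = 33 - (-18) = 51 K
thickness = k * dT / q_max * 1000
thickness = 0.034 * 51 / 14.4 * 1000
thickness = 120.4 mm

120.4


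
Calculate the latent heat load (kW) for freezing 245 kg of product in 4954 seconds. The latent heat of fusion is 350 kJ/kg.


Q_lat = m * h_fg / t
Q_lat = 245 * 350 / 4954
Q_lat = 17.31 kW

17.31


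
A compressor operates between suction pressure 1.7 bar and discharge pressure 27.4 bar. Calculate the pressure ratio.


PR = P_high / P_low
PR = 27.4 / 1.7
PR = 16.118

16.118


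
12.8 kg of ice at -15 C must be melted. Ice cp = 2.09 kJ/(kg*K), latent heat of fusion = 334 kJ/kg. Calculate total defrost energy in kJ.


Sensible heat = cp * dT = 2.09 * 15 = 31.35 kJ/kg
Total per kg = 31.35 + 334 = 365.35 kJ/kg
Q = m * total = 12.8 * 365.35
Q = 4676.5 kJ

4676.5


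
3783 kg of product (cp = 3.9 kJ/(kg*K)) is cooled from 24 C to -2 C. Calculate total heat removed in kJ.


dT = 24 - (-2) = 26 K
Q = m * cp * dT = 3783 * 3.9 * 26
Q = 383596 kJ

383596


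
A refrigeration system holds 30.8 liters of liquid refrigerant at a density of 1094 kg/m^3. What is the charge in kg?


Charge = V * rho / 1000
Charge = 30.8 * 1094 / 1000
Charge = 33.7 kg

33.7


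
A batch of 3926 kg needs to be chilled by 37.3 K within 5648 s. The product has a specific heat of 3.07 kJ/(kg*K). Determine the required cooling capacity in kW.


Q = m * cp * dT / t
Q = 3926 * 3.07 * 37.3 / 5648
Q = 79.598 kW

79.598


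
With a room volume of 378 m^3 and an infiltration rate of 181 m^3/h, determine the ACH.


ACH = flow / volume
ACH = 181 / 378
ACH = 0.479

0.479


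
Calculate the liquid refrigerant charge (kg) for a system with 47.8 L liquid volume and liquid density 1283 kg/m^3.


Charge = V * rho / 1000
Charge = 47.8 * 1283 / 1000
Charge = 61.33 kg

61.33


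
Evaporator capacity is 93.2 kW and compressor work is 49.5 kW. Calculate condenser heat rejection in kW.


Q_cond = Q_evap + W
Q_cond = 93.2 + 49.5
Q_cond = 142.7 kW

142.7


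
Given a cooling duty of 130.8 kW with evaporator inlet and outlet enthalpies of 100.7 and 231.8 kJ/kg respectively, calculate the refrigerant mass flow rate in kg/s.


dh = 231.8 - 100.7 = 131.1 kJ/kg
m_dot = Q / dh = 130.8 / 131.1 = 0.9977 kg/s

0.9977


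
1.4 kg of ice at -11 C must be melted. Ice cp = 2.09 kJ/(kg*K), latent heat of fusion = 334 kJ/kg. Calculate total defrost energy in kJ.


Sensible heat = cp * dT = 2.09 * 11 = 22.99 kJ/kg
Total per kg = 22.99 + 334 = 356.99 kJ/kg
Q = m * total = 1.4 * 356.99
Q = 499.8 kJ

499.8


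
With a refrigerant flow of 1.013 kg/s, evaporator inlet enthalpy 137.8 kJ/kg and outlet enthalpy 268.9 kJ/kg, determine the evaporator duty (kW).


dh = 268.9 - 137.8 = 131.1 kJ/kg
Q_evap = m_dot * dh = 1.013 * 131.1
Q_evap = 132.8 kW

132.8


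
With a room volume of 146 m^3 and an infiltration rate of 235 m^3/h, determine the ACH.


ACH = flow / volume
ACH = 235 / 146
ACH = 1.61

1.61


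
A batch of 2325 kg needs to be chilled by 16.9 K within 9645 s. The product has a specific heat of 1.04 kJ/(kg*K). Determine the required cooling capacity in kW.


Q = m * cp * dT / t
Q = 2325 * 1.04 * 16.9 / 9645
Q = 4.237 kW

4.237


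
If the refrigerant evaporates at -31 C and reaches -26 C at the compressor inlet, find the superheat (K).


Superheat = T_suction - T_evap
Superheat = -26 - (-31)
Superheat = 5 K

5


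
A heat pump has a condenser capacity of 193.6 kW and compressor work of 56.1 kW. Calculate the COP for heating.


COP_hp = Q_cond / W
COP_hp = 193.6 / 56.1
COP_hp = 3.451

3.451


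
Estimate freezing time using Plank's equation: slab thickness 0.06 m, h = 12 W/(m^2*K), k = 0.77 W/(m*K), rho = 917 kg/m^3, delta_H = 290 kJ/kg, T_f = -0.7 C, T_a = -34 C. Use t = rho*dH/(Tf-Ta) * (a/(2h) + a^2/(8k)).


dT = -0.7 - (-34) = 33.3 K
term1 = a/(2h) = 0.06/(2*12) = 0.0025
term2 = a^2/(8k) = 0.06^2/(8*0.77) = 0.0005844155844
t = rho*dH*1000/dT * (term1 + term2)
t = 917*290*1000/33.3 * (0.0025 + 0.0005844155844)
t = 24632 s

24632


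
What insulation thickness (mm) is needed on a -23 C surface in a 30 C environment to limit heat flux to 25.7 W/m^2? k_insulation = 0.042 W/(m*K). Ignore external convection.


dT = 30 - (-23) = 53 K
thickness = k * dT / q_max * 1000
thickness = 0.042 * 53 / 25.7 * 1000
thickness = 86.6 mm

86.6


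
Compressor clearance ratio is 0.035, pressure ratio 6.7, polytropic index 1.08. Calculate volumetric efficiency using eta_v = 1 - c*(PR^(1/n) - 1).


PR^(1/n) = 6.7^(1/1.08) = 5.81947861
eta_v = 1 - 0.035 * (5.81947861 - 1)
eta_v = 0.8313

0.8313


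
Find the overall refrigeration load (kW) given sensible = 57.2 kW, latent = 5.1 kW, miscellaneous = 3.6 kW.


Q_total = Q_s + Q_l + Q_misc
Q_total = 57.2 + 5.1 + 3.6
Q_total = 65.9 kW

65.9


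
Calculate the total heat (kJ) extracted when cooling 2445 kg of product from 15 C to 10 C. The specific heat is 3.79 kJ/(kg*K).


dT = 15 - (10) = 5 K
Q = m * cp * dT = 2445 * 3.79 * 5
Q = 46333 kJ

46333


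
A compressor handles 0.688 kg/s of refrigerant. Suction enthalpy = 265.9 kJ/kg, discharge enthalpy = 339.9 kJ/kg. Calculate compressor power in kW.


dh = 339.9 - 265.9 = 74.0 kJ/kg
W = m_dot * dh = 0.688 * 74.0 = 50.91 kW

50.91


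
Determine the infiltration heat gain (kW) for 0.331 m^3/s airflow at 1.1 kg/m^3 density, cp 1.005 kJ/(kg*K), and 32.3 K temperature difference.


Q = V_dot * rho * cp * dT
Q = 0.331 * 1.1 * 1.005 * 32.3
Q = 11.819 kW

11.819


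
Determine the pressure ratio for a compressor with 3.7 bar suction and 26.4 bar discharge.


PR = P_high / P_low
PR = 26.4 / 3.7
PR = 7.135

7.135


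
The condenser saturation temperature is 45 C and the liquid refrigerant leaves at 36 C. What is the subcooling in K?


Subcooling = T_cond - T_liquid
Subcooling = 45 - 36
Subcooling = 9 K

9


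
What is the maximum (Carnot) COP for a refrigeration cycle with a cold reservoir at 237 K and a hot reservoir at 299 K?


dT = 299 - 237 = 62 K
COP_carnot = T_cold / dT = 237 / 62
COP_carnot = 3.823

3.823


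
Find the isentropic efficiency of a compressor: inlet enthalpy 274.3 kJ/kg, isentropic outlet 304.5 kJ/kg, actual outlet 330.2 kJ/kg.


dh_ideal = 304.5 - 274.3 = 30.2 kJ/kg
dh_actual = 330.2 - 274.3 = 55.9 kJ/kg
eta_s = dh_ideal / dh_actual = 30.2 / 55.9
eta_s = 0.5403

0.5403


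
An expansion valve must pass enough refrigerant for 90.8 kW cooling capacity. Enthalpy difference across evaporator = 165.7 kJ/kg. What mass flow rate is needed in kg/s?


m_dot = Q / dh
m_dot = 90.8 / 165.7
m_dot = 0.548 kg/s

0.548


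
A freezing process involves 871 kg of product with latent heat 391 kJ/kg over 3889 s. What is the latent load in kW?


Q_lat = m * h_fg / t
Q_lat = 871 * 391 / 3889
Q_lat = 87.57 kW

87.57


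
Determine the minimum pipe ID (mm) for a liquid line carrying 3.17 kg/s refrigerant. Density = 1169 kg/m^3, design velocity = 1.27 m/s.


A = m_dot / (rho * v) = 3.17 / (1169 * 1.27) = 0.00213521214 m^2
d = sqrt(4*A/pi) * 1000
d = 52.1 mm

52.1


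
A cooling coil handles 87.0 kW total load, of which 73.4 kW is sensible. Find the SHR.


SHR = Q_sensible / Q_total
SHR = 73.4 / 87.0
SHR = 0.844

0.844


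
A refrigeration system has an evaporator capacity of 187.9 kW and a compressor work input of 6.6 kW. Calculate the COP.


COP = Q_evap / W
COP = 187.9 / 6.6
COP = 28.47

28.47


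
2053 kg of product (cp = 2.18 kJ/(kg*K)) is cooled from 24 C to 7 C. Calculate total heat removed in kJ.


dT = 24 - (7) = 17 K
Q = m * cp * dT = 2053 * 2.18 * 17
Q = 76084 kJ

76084


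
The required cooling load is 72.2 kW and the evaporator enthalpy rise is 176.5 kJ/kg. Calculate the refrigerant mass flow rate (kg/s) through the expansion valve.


m_dot = Q / dh
m_dot = 72.2 / 176.5
m_dot = 0.4091 kg/s

0.4091


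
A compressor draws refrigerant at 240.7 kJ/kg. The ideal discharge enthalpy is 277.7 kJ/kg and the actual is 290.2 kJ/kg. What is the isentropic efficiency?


dh_ideal = 277.7 - 240.7 = 37.0 kJ/kg
dh_actual = 290.2 - 240.7 = 49.5 kJ/kg
eta_s = dh_ideal / dh_actual = 37.0 / 49.5
eta_s = 0.7475

0.7475


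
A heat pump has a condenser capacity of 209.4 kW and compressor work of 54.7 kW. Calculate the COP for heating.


COP_hp = Q_cond / W
COP_hp = 209.4 / 54.7
COP_hp = 3.828

3.828


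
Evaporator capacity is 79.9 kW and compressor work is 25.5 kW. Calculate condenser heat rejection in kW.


Q_cond = Q_evap + W
Q_cond = 79.9 + 25.5
Q_cond = 105.4 kW

105.4


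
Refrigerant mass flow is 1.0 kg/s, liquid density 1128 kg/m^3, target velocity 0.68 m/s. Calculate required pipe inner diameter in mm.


A = m_dot / (rho * v) = 1.0 / (1128 * 0.68) = 0.001303712975 m^2
d = sqrt(4*A/pi) * 1000
d = 40.7 mm

40.7


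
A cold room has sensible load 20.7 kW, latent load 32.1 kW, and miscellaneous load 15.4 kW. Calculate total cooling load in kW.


Q_total = Q_s + Q_l + Q_misc
Q_total = 20.7 + 32.1 + 15.4
Q_total = 68.2 kW

68.2


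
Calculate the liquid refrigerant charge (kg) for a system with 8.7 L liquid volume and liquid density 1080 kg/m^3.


Charge = V * rho / 1000
Charge = 8.7 * 1080 / 1000
Charge = 9.4 kg

9.4


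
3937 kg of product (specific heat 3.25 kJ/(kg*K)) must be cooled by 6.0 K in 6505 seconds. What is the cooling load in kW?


Q = m * cp * dT / t
Q = 3937 * 3.25 * 6.0 / 6505
Q = 11.802 kW

11.802


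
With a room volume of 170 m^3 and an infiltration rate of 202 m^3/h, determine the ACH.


ACH = flow / volume
ACH = 202 / 170
ACH = 1.188

1.188


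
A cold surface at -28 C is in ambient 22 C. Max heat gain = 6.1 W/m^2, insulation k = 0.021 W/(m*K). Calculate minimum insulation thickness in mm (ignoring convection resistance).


dT = 22 - (-28) = 50 K
thickness = k * dT / q_max * 1000
thickness = 0.021 * 50 / 6.1 * 1000
thickness = 172.1 mm

172.1


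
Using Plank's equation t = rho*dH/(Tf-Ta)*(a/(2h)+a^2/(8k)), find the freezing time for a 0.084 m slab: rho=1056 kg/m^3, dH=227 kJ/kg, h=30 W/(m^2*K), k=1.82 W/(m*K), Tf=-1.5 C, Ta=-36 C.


dT = -1.5 - (-36) = 34.5 K
term1 = a/(2h) = 0.084/(2*30) = 0.0014
term2 = a^2/(8k) = 0.084^2/(8*1.82) = 0.0004846153846
t = rho*dH*1000/dT * (term1 + term2)
t = 1056*227*1000/34.5 * (0.0014 + 0.0004846153846)
t = 13095 s

13095


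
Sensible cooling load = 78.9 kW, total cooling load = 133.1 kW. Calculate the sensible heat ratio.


SHR = Q_sensible / Q_total
SHR = 78.9 / 133.1
SHR = 0.593

0.593


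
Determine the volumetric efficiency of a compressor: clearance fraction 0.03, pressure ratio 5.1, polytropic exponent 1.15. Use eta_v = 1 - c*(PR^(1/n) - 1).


PR^(1/n) = 5.1^(1/1.15) = 4.12361788
eta_v = 1 - 0.03 * (4.12361788 - 1)
eta_v = 0.9063

0.9063


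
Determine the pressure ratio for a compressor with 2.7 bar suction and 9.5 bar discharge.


PR = P_high / P_low
PR = 9.5 / 2.7
PR = 3.519

3.519
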